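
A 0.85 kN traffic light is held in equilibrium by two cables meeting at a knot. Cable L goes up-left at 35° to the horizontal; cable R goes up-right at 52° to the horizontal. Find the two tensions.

T_L = 0.5240 kN, T_R = 0.6972 kN

ΣF_x = 0: −T_L·cos35° + T_R·cos52° = 0 → T_R = 1.33052·T_L.
ΣF_y = 0: T_L·sin35° + T_R·sin52° = 0.85.
Substitute: T_L·(0.573576 + 1.33052·0.788011) = 0.85 → T_L = 0.524031 ≈ 0.5240 kN.
Then T_R = 1.33052 × 0.524031 = 0.6972 kN.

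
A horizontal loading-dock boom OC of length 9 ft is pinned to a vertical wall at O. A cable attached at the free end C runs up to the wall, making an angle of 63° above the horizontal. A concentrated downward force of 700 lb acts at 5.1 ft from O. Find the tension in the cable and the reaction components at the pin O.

ΣM about O: T·sin63°·9 − 700·5.1 = 0 → T = 3570/(9·0.891007) = 445.189 ≈ 445.2 lb.
ΣF_x = 0: O_x − T·cos63° = 0 → O_x = 445.189 × 0.45399 = 202.1 lb.
ΣF_y = 0: O_y + T·sin63° − 700 = 0 → O_y = 700 − 445.189 × 0.891007 = 303.3 lb.

T = 445.2 lb, O_x = 202.1 lb, O_y = 303.3 lb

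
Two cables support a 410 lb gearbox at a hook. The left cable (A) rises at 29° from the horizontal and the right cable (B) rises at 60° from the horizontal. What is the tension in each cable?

ΣF_x = 0: −T_A·cos29° + T_B·cos60° = 0 → T_B = 1.74924·T_A.
ΣF_y = 0: T_A·sin29° + T_B·sin60° = 410.
Substitute: T_A·(0.48481 + 1.74924·0.866025) = 410 → T_A = 205.031 ≈ 205.0 lb.
Then T_B = 1.74924 × 205.031 = 358.6 lb.

T_A = 205.0 lb, T_B = 358.6 lb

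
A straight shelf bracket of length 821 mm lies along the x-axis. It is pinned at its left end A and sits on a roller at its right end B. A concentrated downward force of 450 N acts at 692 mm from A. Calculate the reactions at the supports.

A_x = 0, A_y = 70.71 N, B_y = 379.3 N

Moments about A: B_y·821 − 450·692 = 0 → B_y = 311400/821 = 379.294 ≈ 379.3 N.
ΣF_y = 0: A_y + 379.294 − 450 = 0 → A_y = 70.71 N.
ΣF_x = 0: no horizontal applied forces, so A_x = 0.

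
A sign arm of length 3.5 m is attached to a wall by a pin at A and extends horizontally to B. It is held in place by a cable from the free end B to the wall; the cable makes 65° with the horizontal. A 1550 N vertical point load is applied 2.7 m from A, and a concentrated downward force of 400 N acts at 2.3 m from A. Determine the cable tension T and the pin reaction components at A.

ΣM about A: T·sin65°·3.5 − 1550·2.7 − 400·2.3 = 0 → T = 5105/(3.5·0.906308) = 1609.36 ≈ 1609 N.
ΣF_x = 0: A_x − T·cos65° = 0 → A_x = 1609.36 × 0.422618 = 680.1 N.
ΣF_y = 0: A_y + T·sin65° − 1550 − 400 = 0 → A_y = 1950 − 1609.36 × 0.906308 = 491.4 N.

T = 1609 N, A_x = 680.1 N, A_y = 491.4 N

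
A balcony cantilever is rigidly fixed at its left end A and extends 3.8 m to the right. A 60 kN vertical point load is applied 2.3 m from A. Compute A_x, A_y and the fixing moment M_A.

ΣF_x = 0: A_x = 0.
ΣF_y = 0: A_y − 60 = 0 → A_y = 60.00 kN.
ΣM about A: M_A − 60·2.3 = 0 → M_A = 138.0 kN·m.

A_x = 0, A_y = 60.00 kN, M_A = 138.0 kN·m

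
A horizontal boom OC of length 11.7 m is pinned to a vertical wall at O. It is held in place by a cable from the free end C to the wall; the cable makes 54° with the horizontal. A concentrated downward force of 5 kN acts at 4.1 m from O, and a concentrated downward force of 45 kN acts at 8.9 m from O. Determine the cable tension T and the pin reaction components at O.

ΣM about O: T·sin54°·11.7 − 5·4.1 − 45·8.9 = 0 → T = 421/(11.7·0.809017) = 44.4773 ≈ 44.48 kN.
ΣF_x = 0: O_x − T·cos54° = 0 → O_x = 44.4773 × 0.587785 = 26.14 kN.
ΣF_y = 0: O_y + T·sin54° − 5 − 45 = 0 → O_y = 50 − 44.4773 × 0.809017 = 14.02 kN.

T = 44.48 kN, O_x = 26.14 kN, O_y = 14.02 kN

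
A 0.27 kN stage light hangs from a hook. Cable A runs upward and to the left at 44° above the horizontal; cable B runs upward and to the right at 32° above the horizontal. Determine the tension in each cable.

ΣF_x = 0: −T_A·cos44° + T_B·cos32° = 0 → T_B = 0.84823·T_A.
ΣF_y = 0: T_A·sin44° + T_B·sin32° = 0.27.
Substitute: T_A·(0.694658 + 0.84823·0.529919) = 0.27 → T_A = 0.235983 ≈ 0.2360 kN.
Then T_B = 0.84823 × 0.235983 = 0.2002 kN.

T_A = 0.2360 kN, T_B = 0.2002 kN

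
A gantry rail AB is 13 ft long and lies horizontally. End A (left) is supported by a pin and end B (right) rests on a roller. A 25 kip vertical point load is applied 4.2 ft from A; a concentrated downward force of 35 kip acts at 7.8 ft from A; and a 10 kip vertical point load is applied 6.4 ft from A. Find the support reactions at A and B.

A_x = 0, A_y = 36.00 kip, B_y = 34.00 kip

ΣM about A: B_y·13 − 25·4.2 − 35·7.8 − 10·6.4 = 0 → B_y = 442/13 = 34.00 kip.
ΣF_y = 0: A_y + 34 − 25 − 35 − 10 = 0 → A_y = 36.00 kip.
ΣF_x = 0: no horizontal applied forces, so A_x = 0.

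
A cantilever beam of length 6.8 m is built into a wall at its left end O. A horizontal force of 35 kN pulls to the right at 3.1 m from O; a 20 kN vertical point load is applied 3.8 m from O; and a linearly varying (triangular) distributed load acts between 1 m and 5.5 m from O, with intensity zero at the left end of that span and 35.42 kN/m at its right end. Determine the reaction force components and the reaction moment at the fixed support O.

Resultant of the triangular load: ½ × 35.42 × 4.5 = 79.695 kN, acting at 4 m from O (one-third of the span from the peak).
ΣF_x = 0: O_x + 35 = 0 → O_x = -35.00 kN.
ΣF_y = 0: O_y − 20 − ½·35.42·4.5 = 0 → O_y = 99.70 kN.
ΣM about O: M_O − 20·3.8 − (½·35.42·4.5)·4 = 0 → M_O = 394.8 kN·m.

O_x = -35.00 kN, O_y = 99.70 kN, M_O = 394.8 kN·m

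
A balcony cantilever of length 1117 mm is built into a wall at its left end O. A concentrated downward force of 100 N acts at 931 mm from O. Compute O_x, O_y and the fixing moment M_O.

O_x = 0, O_y = 100.0 N, M_O = 93100 N·mm

ΣF_x = 0: O_x = 0.
ΣF_y = 0: O_y − 100 = 0 → O_y = 100.0 N.
ΣM about O: M_O − 100·931 = 0 → M_O = 93100 N·mm.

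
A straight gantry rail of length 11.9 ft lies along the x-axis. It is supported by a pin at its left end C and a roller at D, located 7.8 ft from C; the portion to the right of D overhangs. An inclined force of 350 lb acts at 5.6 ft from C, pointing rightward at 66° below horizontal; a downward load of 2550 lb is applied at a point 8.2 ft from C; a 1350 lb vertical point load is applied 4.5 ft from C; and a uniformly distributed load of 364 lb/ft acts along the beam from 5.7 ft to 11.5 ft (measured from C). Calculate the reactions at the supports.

Resultant of the distributed load: 364 × 5.8 = 2111.2 lb at 8.6 ft from C.
ΣM about C: D_y·7.8 − 350·sin66°·5.6 − 2550·8.2 − 1350·4.5 − (364·5.8)·8.6 = 0 → D_y = 46931.9/7.8 = 6016.91 ≈ 6017 lb.
ΣF_y = 0: C_y + 6016.91 − 350·sin66° − 2550 − 1350 − 364·5.8 = 0 → C_y = 314.0 lb.
ΣF_x = 0: C_x + 350·cos66° = 0 → C_x = -142.4 lb.

C_x = -142.4 lb, C_y = 314.0 lb, D_y = 6017 lb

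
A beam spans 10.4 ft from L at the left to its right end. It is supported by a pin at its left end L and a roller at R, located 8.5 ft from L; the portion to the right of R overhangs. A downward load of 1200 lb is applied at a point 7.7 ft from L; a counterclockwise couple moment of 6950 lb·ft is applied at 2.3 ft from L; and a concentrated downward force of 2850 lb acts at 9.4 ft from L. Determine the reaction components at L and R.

L_x = 0, L_y = 628.8 lb, R_y = 3421 lb

Taking moments about L: R_y·8.5 − 1200·7.7 + 6950 − 2850·9.4 = 0 → R_y = 29080/8.5 = 3421.18 ≈ 3421 lb.
ΣF_y = 0: L_y + 3421.18 − 1200 − 2850 = 0 → L_y = 628.8 lb.
ΣF_x = 0: no horizontal applied forces, so L_x = 0.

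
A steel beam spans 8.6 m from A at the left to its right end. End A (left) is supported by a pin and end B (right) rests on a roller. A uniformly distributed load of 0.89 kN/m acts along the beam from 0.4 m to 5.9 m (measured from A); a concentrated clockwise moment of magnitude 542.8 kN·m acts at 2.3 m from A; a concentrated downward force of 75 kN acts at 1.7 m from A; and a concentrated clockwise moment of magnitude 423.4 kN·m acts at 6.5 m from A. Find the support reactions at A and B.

A_x = 0, A_y = -49.07 kN, B_y = 129.0 kN

Resultant of the distributed load: 0.89 × 5.5 = 4.895 kN at 3.15 m from A.
ΣM about A: B_y·8.6 − (0.89·5.5)·3.15 − 542.8 − 75·1.7 − 423.4 = 0 → B_y = 1109.11925/8.6 = 128.967 ≈ 129.0 kN.
ΣF_y = 0: A_y + 128.967 − 0.89·5.5 − 75 = 0 → A_y = -49.07 kN.
ΣF_x = 0: no horizontal applied forces, so A_x = 0.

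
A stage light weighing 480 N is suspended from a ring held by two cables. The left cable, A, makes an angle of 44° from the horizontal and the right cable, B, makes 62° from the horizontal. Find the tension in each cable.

T_A = 234.4 N, T_B = 359.2 N

ΣF_x = 0: −T_A·cos44° + T_B·cos62° = 0 → T_B = 1.53223·T_A.
ΣF_y = 0: T_A·sin44° + T_B·sin62° = 480.
Substitute: T_A·(0.694658 + 1.53223·0.882948) = 480 → T_A = 234.428 ≈ 234.4 N.
Then T_B = 1.53223 × 234.428 = 359.2 N.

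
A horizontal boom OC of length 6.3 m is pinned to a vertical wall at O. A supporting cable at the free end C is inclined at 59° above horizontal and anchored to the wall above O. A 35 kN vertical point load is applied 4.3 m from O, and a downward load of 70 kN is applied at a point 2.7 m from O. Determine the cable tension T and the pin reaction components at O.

T = 62.87 kN, O_x = 32.38 kN, O_y = 51.11 kN

ΣM about O: T·sin59°·6.3 − 35·4.3 − 70·2.7 = 0 → T = 339.5/(6.3·0.857167) = 62.8686 ≈ 62.87 kN.
ΣF_x = 0: O_x − T·cos59° = 0 → O_x = 62.8686 × 0.515038 = 32.38 kN.
ΣF_y = 0: O_y + T·sin59° − 35 − 70 = 0 → O_y = 105 − 62.8686 × 0.857167 = 51.11 kN.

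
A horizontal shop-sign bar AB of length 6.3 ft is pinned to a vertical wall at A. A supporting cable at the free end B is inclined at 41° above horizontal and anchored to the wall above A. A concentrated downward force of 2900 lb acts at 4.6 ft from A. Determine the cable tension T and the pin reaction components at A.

T = 3228 lb, A_x = 2436 lb, A_y = 782.5 lb

ΣM about A: T·sin41°·6.3 − 2900·4.6 = 0 → T = 13340/(6.3·0.656059) = 3227.55 ≈ 3228 lb.
ΣF_x = 0: A_x − T·cos41° = 0 → A_x = 3227.55 × 0.75471 = 2436 lb.
ΣF_y = 0: A_y + T·sin41° − 2900 = 0 → A_y = 2900 − 3227.55 × 0.656059 = 782.5 lb.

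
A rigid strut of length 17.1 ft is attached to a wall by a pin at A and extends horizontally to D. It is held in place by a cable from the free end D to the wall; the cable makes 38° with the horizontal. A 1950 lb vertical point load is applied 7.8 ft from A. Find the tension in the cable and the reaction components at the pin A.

T = 1445 lb, A_x = 1138 lb, A_y = 1061 lb

ΣM about A: T·sin38°·17.1 − 1950·7.8 = 0 → T = 15210/(17.1·0.615661) = 1444.75 ≈ 1445 lb.
ΣF_x = 0: A_x − T·cos38° = 0 → A_x = 1444.75 × 0.788011 = 1138 lb.
ΣF_y = 0: A_y + T·sin38° − 1950 = 0 → A_y = 1950 − 1444.75 × 0.615661 = 1061 lb.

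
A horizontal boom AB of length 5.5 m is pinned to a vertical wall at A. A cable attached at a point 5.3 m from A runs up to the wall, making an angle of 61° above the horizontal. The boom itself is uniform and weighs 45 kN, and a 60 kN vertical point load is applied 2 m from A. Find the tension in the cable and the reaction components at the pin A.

ΣM about A: T·sin61°·5.3 − 45·2.75 − 60·2 = 0 → T = 243.75/(5.3·0.87462) = 52.5835 ≈ 52.58 kN.
ΣF_x = 0: A_x − T·cos61° = 0 → A_x = 52.5835 × 0.48481 = 25.49 kN.
ΣF_y = 0: A_y + T·sin61° − 45 − 60 = 0 → A_y = 105 − 52.5835 × 0.87462 = 59.01 kN.

T = 52.58 kN, A_x = 25.49 kN, A_y = 59.01 kN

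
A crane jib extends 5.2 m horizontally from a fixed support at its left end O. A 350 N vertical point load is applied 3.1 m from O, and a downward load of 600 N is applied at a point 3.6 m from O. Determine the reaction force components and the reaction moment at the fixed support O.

ΣF_x = 0: O_x = 0.
ΣF_y = 0: O_y − 350 − 600 = 0 → O_y = 950.0 N.
ΣM about O: M_O − 350·3.1 − 600·3.6 = 0 → M_O = 3245 N·m.

O_x = 0, O_y = 950.0 N, M_O = 3245 N·m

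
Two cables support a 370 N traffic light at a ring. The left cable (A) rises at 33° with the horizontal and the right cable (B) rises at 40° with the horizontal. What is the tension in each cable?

T_A = 296.4 N, T_B = 324.5 N

ΣF_x = 0: −T_A·cos33° + T_B·cos40° = 0 → T_B = 1.09481·T_A.
ΣF_y = 0: T_A·sin33° + T_B·sin40° = 370.
Substitute: T_A·(0.544639 + 1.09481·0.642788) = 370 → T_A = 296.387 ≈ 296.4 N.
Then T_B = 1.09481 × 296.387 = 324.5 N.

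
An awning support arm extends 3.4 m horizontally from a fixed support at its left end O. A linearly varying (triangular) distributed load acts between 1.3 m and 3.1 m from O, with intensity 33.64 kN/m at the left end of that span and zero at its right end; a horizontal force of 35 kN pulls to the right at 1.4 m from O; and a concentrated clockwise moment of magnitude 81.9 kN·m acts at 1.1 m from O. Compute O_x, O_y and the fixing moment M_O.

Resultant of the triangular load: ½ × 33.64 × 1.8 = 30.276 kN, acting at 1.9 m from O (one-third of the span from the peak).
ΣF_x = 0: O_x + 35 = 0 → O_x = -35.00 kN.
ΣF_y = 0: O_y − ½·33.64·1.8 = 0 → O_y = 30.28 kN.
ΣM about O: M_O − (½·33.64·1.8)·1.9 − 81.9 = 0 → M_O = 139.4 kN·m.

O_x = -35.00 kN, O_y = 30.28 kN, M_O = 139.4 kN·m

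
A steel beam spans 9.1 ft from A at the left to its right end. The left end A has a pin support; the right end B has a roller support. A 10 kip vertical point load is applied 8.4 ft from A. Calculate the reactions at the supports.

ΣM about A: B_y·9.1 − 10·8.4 = 0 → B_y = 84/9.1 = 9.23077 ≈ 9.231 kip.
ΣF_y = 0: A_y + 9.23077 − 10 = 0 → A_y = 0.7692 kip.
ΣF_x = 0: no horizontal applied forces, so A_x = 0.

A_x = 0, A_y = 0.7692 kip, B_y = 9.231 kip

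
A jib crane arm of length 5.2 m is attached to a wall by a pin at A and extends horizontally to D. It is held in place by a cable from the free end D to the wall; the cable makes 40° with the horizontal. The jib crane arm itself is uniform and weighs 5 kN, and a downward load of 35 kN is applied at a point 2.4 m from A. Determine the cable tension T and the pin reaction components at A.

T = 29.02 kN, A_x = 22.23 kN, A_y = 21.35 kN

ΣM about A: T·sin40°·5.2 − 5·2.6 − 35·2.4 = 0 → T = 97/(5.2·0.642788) = 29.0202 ≈ 29.02 kN.
ΣF_x = 0: A_x − T·cos40° = 0 → A_x = 29.0202 × 0.766044 = 22.23 kN.
ΣF_y = 0: A_y + T·sin40° − 5 − 35 = 0 → A_y = 40 − 29.0202 × 0.642788 = 21.35 kN.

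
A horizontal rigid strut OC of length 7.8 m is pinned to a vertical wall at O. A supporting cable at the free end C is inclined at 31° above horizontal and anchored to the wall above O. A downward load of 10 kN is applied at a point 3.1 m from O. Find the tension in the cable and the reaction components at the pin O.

T = 7.717 kN, O_x = 6.614 kN, O_y = 6.026 kN

ΣM about O: T·sin31°·7.8 − 10·3.1 = 0 → T = 31/(7.8·0.515038) = 7.71663 ≈ 7.717 kN.
ΣF_x = 0: O_x − T·cos31° = 0 → O_x = 7.71663 × 0.857167 = 6.614 kN.
ΣF_y = 0: O_y + T·sin31° − 10 = 0 → O_y = 10 − 7.71663 × 0.515038 = 6.026 kN.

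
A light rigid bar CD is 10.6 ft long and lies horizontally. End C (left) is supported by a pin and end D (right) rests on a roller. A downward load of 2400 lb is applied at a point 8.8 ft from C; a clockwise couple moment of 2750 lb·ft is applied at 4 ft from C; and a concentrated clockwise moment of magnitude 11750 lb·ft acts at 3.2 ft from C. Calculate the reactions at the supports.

Taking moments about C: D_y·10.6 − 2400·8.8 − 2750 − 11750 = 0 → D_y = 35620/10.6 = 3360.38 ≈ 3360 lb.
ΣF_y = 0: C_y + 3360.38 − 2400 = 0 → C_y = -960.4 lb.
ΣF_x = 0: no horizontal applied forces, so C_x = 0.

C_x = 0, C_y = -960.4 lb, D_y = 3360 lb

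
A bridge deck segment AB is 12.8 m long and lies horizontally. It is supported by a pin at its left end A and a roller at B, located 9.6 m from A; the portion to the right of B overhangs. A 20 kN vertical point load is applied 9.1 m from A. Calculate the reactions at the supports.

A_x = 0, A_y = 1.042 kN, B_y = 18.96 kN

Moments about A: B_y·9.6 − 20·9.1 = 0 → B_y = 182/9.6 = 18.9583 ≈ 18.96 kN.
ΣF_y = 0: A_y + 18.9583 − 20 = 0 → A_y = 1.042 kN.
ΣF_x = 0: no horizontal applied forces, so A_x = 0.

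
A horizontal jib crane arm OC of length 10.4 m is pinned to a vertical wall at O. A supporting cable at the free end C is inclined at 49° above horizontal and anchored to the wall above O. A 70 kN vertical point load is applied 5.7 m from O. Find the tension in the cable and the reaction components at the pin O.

T = 50.83 kN, O_x = 33.35 kN, O_y = 31.63 kN

ΣM about O: T·sin49°·10.4 − 70·5.7 = 0 → T = 399/(10.4·0.75471) = 50.8346 ≈ 50.83 kN.
ΣF_x = 0: O_x − T·cos49° = 0 → O_x = 50.8346 × 0.656059 = 33.35 kN.
ΣF_y = 0: O_y + T·sin49° − 70 = 0 → O_y = 70 − 50.8346 × 0.75471 = 31.63 kN.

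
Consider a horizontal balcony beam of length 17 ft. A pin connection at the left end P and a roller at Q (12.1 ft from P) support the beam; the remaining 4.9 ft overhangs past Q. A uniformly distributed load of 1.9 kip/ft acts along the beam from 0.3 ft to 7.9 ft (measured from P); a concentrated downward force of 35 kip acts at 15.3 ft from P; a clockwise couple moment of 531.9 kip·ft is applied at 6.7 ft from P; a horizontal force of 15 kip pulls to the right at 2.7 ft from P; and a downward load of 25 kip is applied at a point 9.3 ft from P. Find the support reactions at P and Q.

Resultant of the distributed load: 1.9 × 7.6 = 14.44 kip at 4.1 ft from P.
ΣM about P: Q_y·12.1 − (1.9·7.6)·4.1 − 35·15.3 − 531.9 − 25·9.3 = 0 → Q_y = 1359.104/12.1 = 112.323 ≈ 112.3 kip.
ΣF_y = 0: P_y + 112.323 − 1.9·7.6 − 35 − 25 = 0 → P_y = -37.88 kip.
ΣF_x = 0: P_x + 15 = 0 → P_x = -15.00 kip.

P_x = -15.00 kip, P_y = -37.88 kip, Q_y = 112.3 kip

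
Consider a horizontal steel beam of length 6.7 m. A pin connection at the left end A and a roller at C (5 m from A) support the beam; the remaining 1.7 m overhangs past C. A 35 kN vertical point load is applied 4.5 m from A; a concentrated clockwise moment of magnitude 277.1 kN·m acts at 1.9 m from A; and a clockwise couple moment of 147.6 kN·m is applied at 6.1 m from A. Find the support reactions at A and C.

ΣM about A: C_y·5 − 35·4.5 − 277.1 − 147.6 = 0 → C_y = 582.2/5 = 116.44 ≈ 116.4 kN.
ΣF_y = 0: A_y + 116.44 − 35 = 0 → A_y = -81.44 kN.
ΣF_x = 0: no horizontal applied forces, so A_x = 0.

A_x = 0, A_y = -81.44 kN, C_y = 116.4 kN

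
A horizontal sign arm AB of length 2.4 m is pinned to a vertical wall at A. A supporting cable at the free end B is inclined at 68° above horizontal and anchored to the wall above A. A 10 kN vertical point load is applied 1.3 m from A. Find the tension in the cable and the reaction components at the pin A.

T = 5.842 kN, A_x = 2.188 kN, A_y = 4.583 kN

ΣM about A: T·sin68°·2.4 − 10·1.3 = 0 → T = 13/(2.4·0.927184) = 5.84206 ≈ 5.842 kN.
ΣF_x = 0: A_x − T·cos68° = 0 → A_x = 5.84206 × 0.374607 = 2.188 kN.
ΣF_y = 0: A_y + T·sin68° − 10 = 0 → A_y = 10 − 5.84206 × 0.927184 = 4.583 kN.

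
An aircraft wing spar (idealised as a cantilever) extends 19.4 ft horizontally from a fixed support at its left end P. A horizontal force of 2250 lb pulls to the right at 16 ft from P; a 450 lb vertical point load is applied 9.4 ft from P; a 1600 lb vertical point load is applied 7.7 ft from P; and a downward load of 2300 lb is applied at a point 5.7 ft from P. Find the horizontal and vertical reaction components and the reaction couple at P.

ΣF_x = 0: P_x + 2250 = 0 → P_x = -2250 lb.
ΣF_y = 0: P_y − 450 − 1600 − 2300 = 0 → P_y = 4350 lb.
ΣM about P: M_P − 450·9.4 − 1600·7.7 − 2300·5.7 = 0 → M_P = 29660 lb·ft.

P_x = -2250 lb, P_y = 4350 lb, M_P = 29660 lb·ft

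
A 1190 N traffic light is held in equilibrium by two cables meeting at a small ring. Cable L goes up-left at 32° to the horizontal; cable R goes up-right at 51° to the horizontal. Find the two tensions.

ΣF_x = 0: −T_L·cos32° + T_R·cos51° = 0 → T_R = 1.34756·T_L.
ΣF_y = 0: T_L·sin32° + T_R·sin51° = 1190.
Substitute: T_L·(0.529919 + 1.34756·0.777146) = 1190 → T_L = 754.516 ≈ 754.5 N.
Then T_R = 1.34756 × 754.516 = 1017 N.

T_L = 754.5 N, T_R = 1017 N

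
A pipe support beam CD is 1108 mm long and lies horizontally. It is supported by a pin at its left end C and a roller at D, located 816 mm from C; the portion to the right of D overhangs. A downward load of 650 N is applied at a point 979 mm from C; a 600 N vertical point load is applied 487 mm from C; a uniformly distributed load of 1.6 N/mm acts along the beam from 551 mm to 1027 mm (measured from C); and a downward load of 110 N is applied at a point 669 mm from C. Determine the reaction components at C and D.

C_x = 0, C_y = 157.1 N, D_y = 1965 N

Resultant of the distributed load: 1.6 × 476 = 761.6 N at 789 mm from C.
Moments about C: D_y·816 − 650·979 − 600·487 − (1.6·476)·789 − 110·669 = 0 → D_y = 1603042.4/816 = 1964.51 ≈ 1965 N.
ΣF_y = 0: C_y + 1964.51 − 650 − 600 − 1.6·476 − 110 = 0 → C_y = 157.1 N.
ΣF_x = 0: no horizontal applied forces, so C_x = 0.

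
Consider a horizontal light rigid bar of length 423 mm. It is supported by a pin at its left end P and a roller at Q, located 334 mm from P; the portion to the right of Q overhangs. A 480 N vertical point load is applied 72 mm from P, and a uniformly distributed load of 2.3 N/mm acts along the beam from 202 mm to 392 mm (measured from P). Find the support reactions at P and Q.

Resultant of the distributed load: 2.3 × 190 = 437 N at 297 mm from P.
Moments about P: Q_y·334 − 480·72 − (2.3·190)·297 = 0 → Q_y = 164349/334 = 492.063 ≈ 492.1 N.
ΣF_y = 0: P_y + 492.063 − 480 − 2.3·190 = 0 → P_y = 424.9 N.
ΣF_x = 0: no horizontal applied forces, so P_x = 0.

P_x = 0, P_y = 424.9 N, Q_y = 492.1 N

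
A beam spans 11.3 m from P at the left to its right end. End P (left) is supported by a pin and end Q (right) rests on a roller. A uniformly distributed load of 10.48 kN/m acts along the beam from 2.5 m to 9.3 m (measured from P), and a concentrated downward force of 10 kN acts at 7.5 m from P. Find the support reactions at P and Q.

P_x = 0, P_y = 37.42 kN, Q_y = 43.85 kN

Resultant of the distributed load: 10.48 × 6.8 = 71.264 kN at 5.9 m from P.
ΣM about P: Q_y·11.3 − (10.48·6.8)·5.9 − 10·7.5 = 0 → Q_y = 495.4576/11.3 = 43.8458 ≈ 43.85 kN.
ΣF_y = 0: P_y + 43.8458 − 10.48·6.8 − 10 = 0 → P_y = 37.42 kN.
ΣF_x = 0: no horizontal applied forces, so P_x = 0.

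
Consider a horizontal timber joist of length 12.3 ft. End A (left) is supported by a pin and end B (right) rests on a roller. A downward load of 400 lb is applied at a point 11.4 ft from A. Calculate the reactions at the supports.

A_x = 0, A_y = 29.27 lb, B_y = 370.7 lb

Moments about A: B_y·12.3 − 400·11.4 = 0 → B_y = 4560/12.3 = 370.732 ≈ 370.7 lb.
ΣF_y = 0: A_y + 370.732 − 400 = 0 → A_y = 29.27 lb.
ΣF_x = 0: no horizontal applied forces, so A_x = 0.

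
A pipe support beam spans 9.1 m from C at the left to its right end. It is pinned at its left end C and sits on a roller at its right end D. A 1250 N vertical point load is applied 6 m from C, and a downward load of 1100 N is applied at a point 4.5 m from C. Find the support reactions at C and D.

C_x = 0, C_y = 981.9 N, D_y = 1368 N

ΣM about C: D_y·9.1 − 1250·6 − 1100·4.5 = 0 → D_y = 12450/9.1 = 1368.13 ≈ 1368 N.
ΣF_y = 0: C_y + 1368.13 − 1250 − 1100 = 0 → C_y = 981.9 N.
ΣF_x = 0: no horizontal applied forces, so C_x = 0.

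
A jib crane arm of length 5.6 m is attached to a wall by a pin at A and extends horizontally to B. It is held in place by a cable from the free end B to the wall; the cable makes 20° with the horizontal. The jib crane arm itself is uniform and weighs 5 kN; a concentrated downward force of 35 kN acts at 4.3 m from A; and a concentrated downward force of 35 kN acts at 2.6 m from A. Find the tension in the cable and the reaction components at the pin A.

T = 133.4 kN, A_x = 125.4 kN, A_y = 29.37 kN

ΣM about A: T·sin20°·5.6 − 5·2.8 − 35·4.3 − 35·2.6 = 0 → T = 255.5/(5.6·0.34202) = 133.399 ≈ 133.4 kN.
ΣF_x = 0: A_x − T·cos20° = 0 → A_x = 133.399 × 0.939693 = 125.4 kN.
ΣF_y = 0: A_y + T·sin20° − 5 − 35 − 35 = 0 → A_y = 75 − 133.399 × 0.34202 = 29.37 kN.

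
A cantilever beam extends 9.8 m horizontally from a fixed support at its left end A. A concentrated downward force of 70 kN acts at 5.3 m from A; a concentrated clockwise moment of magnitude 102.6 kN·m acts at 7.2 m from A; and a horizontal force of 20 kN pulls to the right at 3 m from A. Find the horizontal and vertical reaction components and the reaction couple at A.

A_x = -20.00 kN, A_y = 70.00 kN, M_A = 473.6 kN·m

ΣF_x = 0: A_x + 20 = 0 → A_x = -20.00 kN.
ΣF_y = 0: A_y − 70 = 0 → A_y = 70.00 kN.
ΣM about A: M_A − 70·5.3 − 102.6 = 0 → M_A = 473.6 kN·m.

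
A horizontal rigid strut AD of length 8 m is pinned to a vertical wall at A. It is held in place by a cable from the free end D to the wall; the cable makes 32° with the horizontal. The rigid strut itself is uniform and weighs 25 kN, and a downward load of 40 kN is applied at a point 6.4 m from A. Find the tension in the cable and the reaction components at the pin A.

ΣM about A: T·sin32°·8 − 25·4 − 40·6.4 = 0 → T = 356/(8·0.529919) = 83.9751 ≈ 83.98 kN.
ΣF_x = 0: A_x − T·cos32° = 0 → A_x = 83.9751 × 0.848048 = 71.21 kN.
ΣF_y = 0: A_y + T·sin32° − 25 − 40 = 0 → A_y = 65 − 83.9751 × 0.529919 = 20.50 kN.

T = 83.98 kN, A_x = 71.21 kN, A_y = 20.50 kN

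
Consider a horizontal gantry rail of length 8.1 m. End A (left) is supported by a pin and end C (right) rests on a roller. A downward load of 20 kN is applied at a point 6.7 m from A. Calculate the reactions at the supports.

A_x = 0, A_y = 3.457 kN, C_y = 16.54 kN

Moments about A: C_y·8.1 − 20·6.7 = 0 → C_y = 134/8.1 = 16.5432 ≈ 16.54 kN.
ΣF_y = 0: A_y + 16.5432 − 20 = 0 → A_y = 3.457 kN.
ΣF_x = 0: no horizontal applied forces, so A_x = 0.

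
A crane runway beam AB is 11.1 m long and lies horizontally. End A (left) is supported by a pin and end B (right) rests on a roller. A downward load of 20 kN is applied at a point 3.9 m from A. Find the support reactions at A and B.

Taking moments about A: B_y·11.1 − 20·3.9 = 0 → B_y = 78/11.1 = 7.02703 ≈ 7.027 kN.
ΣF_y = 0: A_y + 7.02703 − 20 = 0 → A_y = 12.97 kN.
ΣF_x = 0: no horizontal applied forces, so A_x = 0.

A_x = 0, A_y = 12.97 kN, B_y = 7.027 kN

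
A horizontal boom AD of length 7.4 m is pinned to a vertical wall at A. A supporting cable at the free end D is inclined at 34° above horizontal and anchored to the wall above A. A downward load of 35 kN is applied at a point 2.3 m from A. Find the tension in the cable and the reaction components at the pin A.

ΣM about A: T·sin34°·7.4 − 35·2.3 = 0 → T = 80.5/(7.4·0.559193) = 19.4537 ≈ 19.45 kN.
ΣF_x = 0: A_x − T·cos34° = 0 → A_x = 19.4537 × 0.829038 = 16.13 kN.
ΣF_y = 0: A_y + T·sin34° − 35 = 0 → A_y = 35 − 19.4537 × 0.559193 = 24.12 kN.

T = 19.45 kN, A_x = 16.13 kN, A_y = 24.12 kN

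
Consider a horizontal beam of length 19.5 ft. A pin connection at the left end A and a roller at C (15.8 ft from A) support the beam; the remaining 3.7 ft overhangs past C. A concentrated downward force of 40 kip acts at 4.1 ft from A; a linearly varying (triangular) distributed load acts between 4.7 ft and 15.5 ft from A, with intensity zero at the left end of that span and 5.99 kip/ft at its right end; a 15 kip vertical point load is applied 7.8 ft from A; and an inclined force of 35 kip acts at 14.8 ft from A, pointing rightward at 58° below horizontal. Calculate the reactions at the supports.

A_x = -18.55 kip, A_y = 47.08 kip, C_y = 69.95 kip

Resultant of the triangular load: ½ × 5.99 × 10.8 = 32.346 kip, acting at 11.9 ft from A (one-third of the span from the peak).
ΣM about A: C_y·15.8 − 40·4.1 − (½·5.99·10.8)·11.9 − 15·7.8 − 35·sin58°·14.8 = 0 → C_y = 1105.21/15.8 = 69.95 kip.
ΣF_y = 0: A_y + 69.95 − 40 − ½·5.99·10.8 − 15 − 35·sin58° = 0 → A_y = 47.08 kip.
ΣF_x = 0: A_x + 35·cos58° = 0 → A_x = -18.55 kip.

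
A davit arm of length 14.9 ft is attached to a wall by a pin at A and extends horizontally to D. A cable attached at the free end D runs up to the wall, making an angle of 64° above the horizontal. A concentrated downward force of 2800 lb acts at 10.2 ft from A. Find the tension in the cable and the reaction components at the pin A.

ΣM about A: T·sin64°·14.9 − 2800·10.2 = 0 → T = 28560/(14.9·0.898794) = 2132.61 ≈ 2133 lb.
ΣF_x = 0: A_x − T·cos64° = 0 → A_x = 2132.61 × 0.438371 = 934.9 lb.
ΣF_y = 0: A_y + T·sin64° − 2800 = 0 → A_y = 2800 − 2132.61 × 0.898794 = 883.2 lb.

T = 2133 lb, A_x = 934.9 lb, A_y = 883.2 lb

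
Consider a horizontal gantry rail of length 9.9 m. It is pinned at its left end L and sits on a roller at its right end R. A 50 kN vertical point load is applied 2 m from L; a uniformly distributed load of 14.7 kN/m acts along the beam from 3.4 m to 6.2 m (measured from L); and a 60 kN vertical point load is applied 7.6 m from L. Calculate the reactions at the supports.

Resultant of the distributed load: 14.7 × 2.8 = 41.16 kN at 4.8 m from L.
Moments about L: R_y·9.9 − 50·2 − (14.7·2.8)·4.8 − 60·7.6 = 0 → R_y = 753.568/9.9 = 76.118 ≈ 76.12 kN.
ΣF_y = 0: L_y + 76.118 − 50 − 14.7·2.8 − 60 = 0 → L_y = 75.04 kN.
ΣF_x = 0: no horizontal applied forces, so L_x = 0.

L_x = 0, L_y = 75.04 kN, R_y = 76.12 kN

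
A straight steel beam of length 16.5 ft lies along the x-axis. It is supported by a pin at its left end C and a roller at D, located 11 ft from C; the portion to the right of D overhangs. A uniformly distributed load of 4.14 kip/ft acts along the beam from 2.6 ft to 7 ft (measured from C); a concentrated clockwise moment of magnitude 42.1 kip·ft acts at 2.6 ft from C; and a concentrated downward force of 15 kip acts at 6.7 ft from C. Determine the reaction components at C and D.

Resultant of the distributed load: 4.14 × 4.4 = 18.216 kip at 4.8 ft from C.
Moments about C: D_y·11 − (4.14·4.4)·4.8 − 42.1 − 15·6.7 = 0 → D_y = 230.0368/11 = 20.9124 ≈ 20.91 kip.
ΣF_y = 0: C_y + 20.9124 − 4.14·4.4 − 15 = 0 → C_y = 12.30 kip.
ΣF_x = 0: no horizontal applied forces, so C_x = 0.

C_x = 0, C_y = 12.30 kip, D_y = 20.91 kip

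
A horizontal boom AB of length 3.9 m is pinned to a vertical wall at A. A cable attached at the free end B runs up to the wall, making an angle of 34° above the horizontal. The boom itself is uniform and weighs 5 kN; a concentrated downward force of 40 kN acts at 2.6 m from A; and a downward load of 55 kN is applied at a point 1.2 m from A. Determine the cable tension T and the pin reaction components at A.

ΣM about A: T·sin34°·3.9 − 5·1.95 − 40·2.6 − 55·1.2 = 0 → T = 179.75/(3.9·0.559193) = 82.4219 ≈ 82.42 kN.
ΣF_x = 0: A_x − T·cos34° = 0 → A_x = 82.4219 × 0.829038 = 68.33 kN.
ΣF_y = 0: A_y + T·sin34° − 5 − 40 − 55 = 0 → A_y = 100 − 82.4219 × 0.559193 = 53.91 kN.

T = 82.42 kN, A_x = 68.33 kN, A_y = 53.91 kN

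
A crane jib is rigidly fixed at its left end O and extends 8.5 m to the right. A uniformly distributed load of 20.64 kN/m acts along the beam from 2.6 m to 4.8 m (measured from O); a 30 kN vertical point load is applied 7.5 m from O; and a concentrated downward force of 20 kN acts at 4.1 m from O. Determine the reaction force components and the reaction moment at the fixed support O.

O_x = 0, O_y = 95.41 kN, M_O = 475.0 kN·m

Resultant of the distributed load: 20.64 × 2.2 = 45.408 kN at 3.7 m from O.
ΣF_x = 0: O_x = 0.
ΣF_y = 0: O_y − 20.64·2.2 − 30 − 20 = 0 → O_y = 95.41 kN.
ΣM about O: M_O − (20.64·2.2)·3.7 − 30·7.5 − 20·4.1 = 0 → M_O = 475.0 kN·m.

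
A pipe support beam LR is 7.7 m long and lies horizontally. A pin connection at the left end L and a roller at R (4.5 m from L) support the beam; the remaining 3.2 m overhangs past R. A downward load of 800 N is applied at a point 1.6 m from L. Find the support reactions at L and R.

Moments about L: R_y·4.5 − 800·1.6 = 0 → R_y = 1280/4.5 = 284.444 ≈ 284.4 N.
ΣF_y = 0: L_y + 284.444 − 800 = 0 → L_y = 515.6 N.
ΣF_x = 0: no horizontal applied forces, so L_x = 0.

L_x = 0, L_y = 515.6 N, R_y = 284.4 N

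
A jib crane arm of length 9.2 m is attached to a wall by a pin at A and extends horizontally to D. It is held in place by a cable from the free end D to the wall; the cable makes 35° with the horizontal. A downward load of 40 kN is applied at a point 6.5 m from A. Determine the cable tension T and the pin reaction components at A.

ΣM about A: T·sin35°·9.2 − 40·6.5 = 0 → T = 260/(9.2·0.573576) = 49.2714 ≈ 49.27 kN.
ΣF_x = 0: A_x − T·cos35° = 0 → A_x = 49.2714 × 0.819152 = 40.36 kN.
ΣF_y = 0: A_y + T·sin35° − 40 = 0 → A_y = 40 − 49.2714 × 0.573576 = 11.74 kN.

T = 49.27 kN, A_x = 40.36 kN, A_y = 11.74 kN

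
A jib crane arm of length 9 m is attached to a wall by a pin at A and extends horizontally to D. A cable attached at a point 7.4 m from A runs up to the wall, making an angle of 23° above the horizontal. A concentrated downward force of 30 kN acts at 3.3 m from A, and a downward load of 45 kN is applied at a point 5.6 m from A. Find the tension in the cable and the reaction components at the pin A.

ΣM about A: T·sin23°·7.4 − 30·3.3 − 45·5.6 = 0 → T = 351/(7.4·0.390731) = 121.394 ≈ 121.4 kN.
ΣF_x = 0: A_x − T·cos23° = 0 → A_x = 121.394 × 0.920505 = 111.7 kN.
ΣF_y = 0: A_y + T·sin23° − 30 − 45 = 0 → A_y = 75 − 121.394 × 0.390731 = 27.57 kN.

T = 121.4 kN, A_x = 111.7 kN, A_y = 27.57 kN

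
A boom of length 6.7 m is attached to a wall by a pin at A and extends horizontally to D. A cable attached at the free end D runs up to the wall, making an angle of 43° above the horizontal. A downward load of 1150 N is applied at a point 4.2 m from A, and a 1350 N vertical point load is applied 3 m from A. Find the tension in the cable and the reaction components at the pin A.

T = 1943 N, A_x = 1421 N, A_y = 1175 N

ΣM about A: T·sin43°·6.7 − 1150·4.2 − 1350·3 = 0 → T = 8880/(6.7·0.681998) = 1943.37 ≈ 1943 N.
ΣF_x = 0: A_x − T·cos43° = 0 → A_x = 1943.37 × 0.731354 = 1421 N.
ΣF_y = 0: A_y + T·sin43° − 1150 − 1350 = 0 → A_y = 2500 − 1943.37 × 0.681998 = 1175 N.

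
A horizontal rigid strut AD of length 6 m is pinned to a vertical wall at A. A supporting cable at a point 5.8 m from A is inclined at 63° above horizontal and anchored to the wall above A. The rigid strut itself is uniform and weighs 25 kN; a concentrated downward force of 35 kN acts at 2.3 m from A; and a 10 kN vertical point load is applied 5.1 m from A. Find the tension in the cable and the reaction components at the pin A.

ΣM about A: T·sin63°·5.8 − 25·3 − 35·2.3 − 10·5.1 = 0 → T = 206.5/(5.8·0.891007) = 39.9587 ≈ 39.96 kN.
ΣF_x = 0: A_x − T·cos63° = 0 → A_x = 39.9587 × 0.45399 = 18.14 kN.
ΣF_y = 0: A_y + T·sin63° − 25 − 35 − 10 = 0 → A_y = 70 − 39.9587 × 0.891007 = 34.40 kN.

T = 39.96 kN, A_x = 18.14 kN, A_y = 34.40 kN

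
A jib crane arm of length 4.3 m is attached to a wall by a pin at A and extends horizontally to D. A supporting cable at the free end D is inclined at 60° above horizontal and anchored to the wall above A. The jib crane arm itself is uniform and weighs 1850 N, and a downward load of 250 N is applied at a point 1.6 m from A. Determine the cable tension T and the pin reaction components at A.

ΣM about A: T·sin60°·4.3 − 1850·2.15 − 250·1.6 = 0 → T = 4377.5/(4.3·0.866025) = 1175.51 ≈ 1176 N.
ΣF_x = 0: A_x − T·cos60° = 0 → A_x = 1175.51 × 0.5 = 587.8 N.
ΣF_y = 0: A_y + T·sin60° − 1850 − 250 = 0 → A_y = 2100 − 1175.51 × 0.866025 = 1082 N.

T = 1176 N, A_x = 587.8 N, A_y = 1082 N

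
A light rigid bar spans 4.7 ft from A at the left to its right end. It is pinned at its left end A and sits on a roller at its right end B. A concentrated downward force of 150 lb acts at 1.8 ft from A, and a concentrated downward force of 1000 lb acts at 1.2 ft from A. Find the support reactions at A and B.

ΣM about A: B_y·4.7 − 150·1.8 − 1000·1.2 = 0 → B_y = 1470/4.7 = 312.766 ≈ 312.8 lb.
ΣF_y = 0: A_y + 312.766 − 150 − 1000 = 0 → A_y = 837.2 lb.
ΣF_x = 0: no horizontal applied forces, so A_x = 0.

A_x = 0, A_y = 837.2 lb, B_y = 312.8 lb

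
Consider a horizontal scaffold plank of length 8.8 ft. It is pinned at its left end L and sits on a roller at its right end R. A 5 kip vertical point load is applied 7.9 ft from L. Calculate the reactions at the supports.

ΣM about L: R_y·8.8 − 5·7.9 = 0 → R_y = 39.5/8.8 = 4.48864 ≈ 4.489 kip.
ΣF_y = 0: L_y + 4.48864 − 5 = 0 → L_y = 0.5114 kip.
ΣF_x = 0: no horizontal applied forces, so L_x = 0.

L_x = 0, L_y = 0.5114 kip, R_y = 4.489 kip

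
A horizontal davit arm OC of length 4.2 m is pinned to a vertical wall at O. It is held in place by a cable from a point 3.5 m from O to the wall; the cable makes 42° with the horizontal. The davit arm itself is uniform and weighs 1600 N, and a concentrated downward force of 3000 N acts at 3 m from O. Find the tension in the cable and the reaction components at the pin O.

T = 5278 N, O_x = 3922 N, O_y = 1069 N

ΣM about O: T·sin42°·3.5 − 1600·2.1 − 3000·3 = 0 → T = 12360/(3.5·0.669131) = 5277.63 ≈ 5278 N.
ΣF_x = 0: O_x − T·cos42° = 0 → O_x = 5277.63 × 0.743145 = 3922 N.
ΣF_y = 0: O_y + T·sin42° − 1600 − 3000 = 0 → O_y = 4600 − 5277.63 × 0.669131 = 1069 N.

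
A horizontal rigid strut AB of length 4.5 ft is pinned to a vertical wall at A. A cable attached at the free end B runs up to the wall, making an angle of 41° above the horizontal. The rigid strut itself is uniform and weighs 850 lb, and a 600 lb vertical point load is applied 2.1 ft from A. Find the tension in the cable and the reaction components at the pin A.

T = 1075 lb, A_x = 811.0 lb, A_y = 745.0 lb

ΣM about A: T·sin41°·4.5 − 850·2.25 − 600·2.1 = 0 → T = 3172.5/(4.5·0.656059) = 1074.6 ≈ 1075 lb.
ΣF_x = 0: A_x − T·cos41° = 0 → A_x = 1074.6 × 0.75471 = 811.0 lb.
ΣF_y = 0: A_y + T·sin41° − 850 − 600 = 0 → A_y = 1450 − 1074.6 × 0.656059 = 745.0 lb.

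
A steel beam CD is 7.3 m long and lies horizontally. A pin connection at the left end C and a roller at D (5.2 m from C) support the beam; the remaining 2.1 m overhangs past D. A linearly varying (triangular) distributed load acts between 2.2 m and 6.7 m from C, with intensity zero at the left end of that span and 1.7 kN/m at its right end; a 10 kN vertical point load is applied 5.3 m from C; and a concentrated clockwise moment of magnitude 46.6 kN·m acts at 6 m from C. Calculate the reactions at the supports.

Resultant of the triangular load: ½ × 1.7 × 4.5 = 3.825 kN, acting at 5.2 m from C (one-third of the span from the peak).
Moments about C: D_y·5.2 − (½·1.7·4.5)·5.2 − 10·5.3 − 46.6 = 0 → D_y = 119.49/5.2 = 22.9788 ≈ 22.98 kN.
ΣF_y = 0: C_y + 22.9788 − ½·1.7·4.5 − 10 = 0 → C_y = -9.154 kN.
ΣF_x = 0: no horizontal applied forces, so C_x = 0.

C_x = 0, C_y = -9.154 kN, D_y = 22.98 kN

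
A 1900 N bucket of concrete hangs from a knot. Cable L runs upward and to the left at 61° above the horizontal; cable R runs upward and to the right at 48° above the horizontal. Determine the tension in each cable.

ΣF_x = 0: −T_L·cos61° + T_R·cos48° = 0 → T_R = 0.724537·T_L.
ΣF_y = 0: T_L·sin61° + T_R·sin48° = 1900.
Substitute: T_L·(0.87462 + 0.724537·0.743145) = 1900 → T_L = 1344.6 ≈ 1345 N.
Then T_R = 0.724537 × 1344.6 = 974.2 N.

T_L = 1345 N, T_R = 974.2 N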